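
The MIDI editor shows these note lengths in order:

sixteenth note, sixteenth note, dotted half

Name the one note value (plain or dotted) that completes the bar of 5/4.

The bar of 5/4 = 20 sixteenth notes.
Working in sixteenth notes: sixteenth note = 1; sixteenth note = 1; dotted half = 12.
Adding: 1 + 1 + 12 = 14.
Remaining: 20 − 14 = 6 sixteenth notes, which is a dotted quarter note.

dotted quarter note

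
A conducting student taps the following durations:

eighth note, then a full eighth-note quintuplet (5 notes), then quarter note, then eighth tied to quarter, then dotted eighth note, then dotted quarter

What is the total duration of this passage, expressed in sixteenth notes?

29

Working in sixteenth notes: eighth note = 2; a full eighth-note quintuplet (5 notes) (five quintuplet eighths span one half) = 8; quarter note = 4; eighth tied to quarter (eighth + quarter) = 6; dotted eighth note = 3; dotted quarter = 6.
Adding: 2 + 8 + 4 + 6 + 3 + 6 = 29 sixteenth notes.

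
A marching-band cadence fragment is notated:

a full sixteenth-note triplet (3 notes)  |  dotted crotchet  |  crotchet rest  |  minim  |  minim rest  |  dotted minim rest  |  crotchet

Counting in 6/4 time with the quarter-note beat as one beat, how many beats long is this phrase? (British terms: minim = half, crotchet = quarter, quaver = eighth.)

One quarter-note beat = 2 eighth notes.
Convert each value to eighth notes: a full sixteenth-note triplet (3 notes) (three triplet sixteenths span one eighth) = 1; dotted crotchet = 3; crotchet rest = 2; minim = 4; minim rest = 4; dotted minim rest = 6; crotchet = 2.
Total: 1 + 3 + 2 + 4 + 4 + 6 + 2 = 22.
22 ÷ 2 = 11 beats.

11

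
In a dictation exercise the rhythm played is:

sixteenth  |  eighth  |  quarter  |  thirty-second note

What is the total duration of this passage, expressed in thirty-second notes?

15

Working in thirty-second notes: sixteenth = 2; eighth = 4; quarter = 8; thirty-second note = 1.
Altogether 2 + 4 + 8 + 1 = 15 thirty-second notes.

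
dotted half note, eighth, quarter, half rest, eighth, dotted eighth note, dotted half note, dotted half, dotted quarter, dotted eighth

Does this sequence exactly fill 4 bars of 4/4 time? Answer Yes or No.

Yes

One bar of 4/4 = 16 sixteenth notes, so 4 bars = 64.
Each duration in sixteenth notes: dotted half note = 12; eighth = 2; quarter = 4; half rest = 8; eighth = 2; dotted eighth note = 3; dotted half note = 12; dotted half = 12; dotted quarter = 6; dotted eighth = 3.
Altogether 12 + 2 + 4 + 8 + 2 + 3 + 12 + 12 + 6 + 3 = 64.
64 equals 64, so the answer is Yes.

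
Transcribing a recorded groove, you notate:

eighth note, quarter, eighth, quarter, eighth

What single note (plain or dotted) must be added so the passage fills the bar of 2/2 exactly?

eighth note

The bar of 2/2 = 8 eighth notes.
Each duration in eighth notes: eighth note = 1; quarter = 2; eighth = 1; quarter = 2; eighth = 1.
Adding: 1 + 2 + 1 + 2 + 1 = 7.
Remaining: 8 − 7 = 1 eighth note, which is a eighth note.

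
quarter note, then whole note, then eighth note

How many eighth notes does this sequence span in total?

Each duration in eighth notes: quarter note = 2; whole note = 8; eighth note = 1.
Adding: 2 + 8 + 1 = 11 eighth notes.

11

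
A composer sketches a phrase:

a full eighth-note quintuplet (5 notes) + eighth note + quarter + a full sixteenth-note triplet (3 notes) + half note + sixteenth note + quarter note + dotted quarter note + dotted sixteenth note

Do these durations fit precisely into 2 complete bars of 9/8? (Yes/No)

No

One bar of 9/8 = 36 thirty-second notes, so 2 bars = 72.
Working in thirty-second notes: a full eighth-note quintuplet (5 notes) (five quintuplet eighths span one half) = 16; eighth note = 4; quarter = 8; a full sixteenth-note triplet (3 notes) (three triplet sixteenths span one eighth) = 4; half note = 16; sixteenth note = 2; quarter note = 8; dotted quarter note = 12; dotted sixteenth note = 3.
Total: 16 + 4 + 8 + 4 + 16 + 2 + 8 + 12 + 3 = 73.
73 exceeds 72, so the answer is No.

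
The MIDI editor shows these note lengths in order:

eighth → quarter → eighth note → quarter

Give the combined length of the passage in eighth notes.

In eighth notes: eighth = 1; quarter = 2; eighth note = 1; quarter = 2.
Total: 1 + 2 + 1 + 2 = 6 eighth notes.

6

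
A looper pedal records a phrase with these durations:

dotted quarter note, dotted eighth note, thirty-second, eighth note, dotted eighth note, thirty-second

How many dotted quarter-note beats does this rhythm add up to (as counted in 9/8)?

One dotted quarter-note beat = 12 thirty-second notes.
In thirty-second notes: dotted quarter note = 12; dotted eighth note = 6; thirty-second = 1; eighth note = 4; dotted eighth note = 6; thirty-second = 1.
Total: 12 + 6 + 1 + 4 + 6 + 1 = 30.
30 ÷ 12 = 2.5 beats.

2.5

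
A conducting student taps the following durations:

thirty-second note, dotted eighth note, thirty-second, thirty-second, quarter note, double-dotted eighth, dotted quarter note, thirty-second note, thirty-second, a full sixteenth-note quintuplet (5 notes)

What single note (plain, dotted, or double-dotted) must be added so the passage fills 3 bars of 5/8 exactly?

3 bars of 5/8 = 60 thirty-second notes.
Convert each value to thirty-second notes: thirty-second note = 1; dotted eighth note = 6; thirty-second = 1; thirty-second = 1; quarter note = 8; double-dotted eighth = 7; dotted quarter note = 12; thirty-second note = 1; thirty-second = 1; a full sixteenth-note quintuplet (5 notes) (five quintuplet sixteenths span one quarter) = 8.
Adding: 1 + 6 + 1 + 1 + 8 + 7 + 12 + 1 + 1 + 8 = 46.
Remaining: 60 − 46 = 14 thirty-second notes, which is a double-dotted quarter note.

double-dotted quarter note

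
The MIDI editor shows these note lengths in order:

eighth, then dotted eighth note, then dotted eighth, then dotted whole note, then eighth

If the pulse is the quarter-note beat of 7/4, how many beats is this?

8.5

One quarter-note beat = 4 sixteenth notes.
In sixteenth notes: eighth = 2; dotted eighth note = 3; dotted eighth = 3; dotted whole note = 24; eighth = 2.
Adding: 2 + 3 + 3 + 24 + 2 = 34.
34 ÷ 4 = 8.5 beats.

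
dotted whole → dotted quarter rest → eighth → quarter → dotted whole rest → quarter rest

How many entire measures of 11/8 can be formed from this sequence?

One bar of 11/8 = 11 eighth notes.
Working in eighth notes: dotted whole = 12; dotted quarter rest = 3; eighth = 1; quarter = 2; dotted whole rest = 12; quarter rest = 2.
Altogether 12 + 3 + 1 + 2 + 12 + 2 = 32.
32 ÷ 11 = 2 complete bars with 10 left over.

2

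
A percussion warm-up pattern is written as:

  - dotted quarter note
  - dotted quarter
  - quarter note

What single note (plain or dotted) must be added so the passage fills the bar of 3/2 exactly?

The bar of 3/2 = 12 eighth notes.
Each duration in eighth notes: dotted quarter note = 3; dotted quarter = 3; quarter note = 2.
Sum: 3 + 3 + 2 = 8.
Remaining: 12 − 8 = 4 eighth notes, which is a half note.

half note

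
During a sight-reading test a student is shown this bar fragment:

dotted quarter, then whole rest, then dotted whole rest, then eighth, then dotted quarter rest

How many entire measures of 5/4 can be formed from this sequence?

2

One bar of 5/4 = 10 eighth notes.
In eighth notes: dotted quarter = 3; whole rest = 8; dotted whole rest = 12; eighth = 1; dotted quarter rest = 3.
Total: 3 + 8 + 12 + 1 + 3 = 27.
27 ÷ 10 = 2 complete bars with 7 left over.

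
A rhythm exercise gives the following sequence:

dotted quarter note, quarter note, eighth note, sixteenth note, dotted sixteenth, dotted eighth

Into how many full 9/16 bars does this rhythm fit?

1

One bar of 9/16 = 18 thirty-second notes.
Working in thirty-second notes: dotted quarter note = 12; quarter note = 8; eighth note = 4; sixteenth note = 2; dotted sixteenth = 3; dotted eighth = 6.
Adding: 12 + 8 + 4 + 2 + 3 + 6 = 35.
35 ÷ 18 = 1 complete bar with 17 left over.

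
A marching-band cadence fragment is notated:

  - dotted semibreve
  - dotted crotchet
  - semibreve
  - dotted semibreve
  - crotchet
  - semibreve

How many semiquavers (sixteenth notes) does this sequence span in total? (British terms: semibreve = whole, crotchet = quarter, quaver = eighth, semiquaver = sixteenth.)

90

Each duration in sixteenth notes: dotted semibreve = 24; dotted crotchet = 6; semibreve = 16; dotted semibreve = 24; crotchet = 4; semibreve = 16.
Altogether 24 + 6 + 16 + 24 + 4 + 16 = 90 sixteenth notes.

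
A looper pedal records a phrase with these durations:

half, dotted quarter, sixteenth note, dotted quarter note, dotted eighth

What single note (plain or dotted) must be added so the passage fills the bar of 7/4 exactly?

The bar of 7/4 = 28 sixteenth notes.
Express everything in sixteenth notes: half = 8; dotted quarter = 6; sixteenth note = 1; dotted quarter note = 6; dotted eighth = 3.
Sum: 8 + 6 + 1 + 6 + 3 = 24.
Remaining: 28 − 24 = 4 sixteenth notes, which is a quarter note.

quarter note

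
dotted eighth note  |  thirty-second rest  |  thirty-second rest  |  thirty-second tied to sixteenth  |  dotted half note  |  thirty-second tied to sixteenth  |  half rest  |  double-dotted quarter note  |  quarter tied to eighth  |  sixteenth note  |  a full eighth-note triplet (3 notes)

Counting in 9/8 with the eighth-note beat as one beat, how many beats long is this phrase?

One eighth-note beat = 4 thirty-second notes.
Working in thirty-second notes: dotted eighth note = 6; thirty-second rest = 1; thirty-second rest = 1; thirty-second tied to sixteenth (thirty-second + sixteenth) = 3; dotted half note = 24; thirty-second tied to sixteenth (thirty-second + sixteenth) = 3; half rest = 16; double-dotted quarter note = 14; quarter tied to eighth (quarter + eighth) = 12; sixteenth note = 2; a full eighth-note triplet (3 notes) (three triplet eighths span one quarter) = 8.
Adding: 6 + 1 + 1 + 3 + 24 + 3 + 16 + 14 + 12 + 2 + 8 = 90.
90 ÷ 4 = 22.5 beats.

22.5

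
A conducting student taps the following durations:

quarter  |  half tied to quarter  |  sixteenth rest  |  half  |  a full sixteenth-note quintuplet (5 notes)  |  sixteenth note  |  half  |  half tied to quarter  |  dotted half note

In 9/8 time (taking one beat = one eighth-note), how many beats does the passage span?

One eighth-note beat = 2 sixteenth notes.
Working in sixteenth notes: quarter = 4; half tied to quarter (half + quarter) = 12; sixteenth rest = 1; half = 8; a full sixteenth-note quintuplet (5 notes) (five quintuplet sixteenths span one quarter) = 4; sixteenth note = 1; half = 8; half tied to quarter (half + quarter) = 12; dotted half note = 12.
Altogether 4 + 12 + 1 + 8 + 4 + 1 + 8 + 12 + 12 = 62.
62 ÷ 2 = 31 beats.

31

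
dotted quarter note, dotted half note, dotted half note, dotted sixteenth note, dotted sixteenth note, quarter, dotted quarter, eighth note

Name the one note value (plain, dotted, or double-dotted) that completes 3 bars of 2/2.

dotted eighth note

3 bars of 2/2 = 96 thirty-second notes.
Convert each value to thirty-second notes: dotted quarter note = 12; dotted half note = 24; dotted half note = 24; dotted sixteenth note = 3; dotted sixteenth note = 3; quarter = 8; dotted quarter = 12; eighth note = 4.
Adding: 12 + 24 + 24 + 3 + 3 + 8 + 12 + 4 = 90.
Remaining: 96 − 90 = 6 thirty-second notes, which is a dotted eighth note.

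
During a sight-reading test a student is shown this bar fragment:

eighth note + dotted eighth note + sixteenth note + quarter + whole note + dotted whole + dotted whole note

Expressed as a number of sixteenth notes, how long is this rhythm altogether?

74

Each duration in sixteenth notes: eighth note = 2; dotted eighth note = 3; sixteenth note = 1; quarter = 4; whole note = 16; dotted whole = 24; dotted whole note = 24.
Adding: 2 + 3 + 1 + 4 + 16 + 24 + 24 = 74 sixteenth notes.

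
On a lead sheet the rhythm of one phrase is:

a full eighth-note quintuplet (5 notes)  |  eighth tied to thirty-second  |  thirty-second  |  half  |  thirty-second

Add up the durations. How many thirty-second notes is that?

39

Convert each value to thirty-second notes: a full eighth-note quintuplet (5 notes) (five quintuplet eighths span one half) = 16; eighth tied to thirty-second (eighth + thirty-second) = 5; thirty-second = 1; half = 16; thirty-second = 1.
Total: 16 + 5 + 1 + 16 + 1 = 39 thirty-second notes.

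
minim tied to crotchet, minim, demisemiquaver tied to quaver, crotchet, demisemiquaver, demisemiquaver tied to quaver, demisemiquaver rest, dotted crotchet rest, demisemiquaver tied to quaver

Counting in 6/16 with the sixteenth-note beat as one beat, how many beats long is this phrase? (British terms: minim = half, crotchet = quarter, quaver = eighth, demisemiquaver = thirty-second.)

38.5

One sixteenth-note beat = 2 thirty-second notes.
Express everything in thirty-second notes: minim tied to crotchet (minim + crotchet) = 24; minim = 16; demisemiquaver tied to quaver (demisemiquaver + quaver) = 5; crotchet = 8; demisemiquaver = 1; demisemiquaver tied to quaver (demisemiquaver + quaver) = 5; demisemiquaver rest = 1; dotted crotchet rest = 12; demisemiquaver tied to quaver (demisemiquaver + quaver) = 5.
Altogether 24 + 16 + 5 + 8 + 1 + 5 + 1 + 12 + 5 = 77.
77 ÷ 2 = 38.5 beats.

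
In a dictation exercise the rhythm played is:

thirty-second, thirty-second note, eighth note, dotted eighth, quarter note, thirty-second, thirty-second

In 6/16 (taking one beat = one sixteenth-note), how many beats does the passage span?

One sixteenth-note beat = 2 thirty-second notes.
Each duration in thirty-second notes: thirty-second = 1; thirty-second note = 1; eighth note = 4; dotted eighth = 6; quarter note = 8; thirty-second = 1; thirty-second = 1.
Sum: 1 + 1 + 4 + 6 + 8 + 1 + 1 = 22.
22 ÷ 2 = 11 beats.

11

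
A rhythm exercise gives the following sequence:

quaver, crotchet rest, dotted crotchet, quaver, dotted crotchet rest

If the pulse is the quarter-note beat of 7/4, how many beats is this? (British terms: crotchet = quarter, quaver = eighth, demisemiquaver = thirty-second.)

5

One quarter-note beat = 2 eighth notes.
Each duration in eighth notes: quaver = 1; crotchet rest = 2; dotted crotchet = 3; quaver = 1; dotted crotchet rest = 3.
Sum: 1 + 2 + 3 + 1 + 3 = 10.
10 ÷ 2 = 5 beats.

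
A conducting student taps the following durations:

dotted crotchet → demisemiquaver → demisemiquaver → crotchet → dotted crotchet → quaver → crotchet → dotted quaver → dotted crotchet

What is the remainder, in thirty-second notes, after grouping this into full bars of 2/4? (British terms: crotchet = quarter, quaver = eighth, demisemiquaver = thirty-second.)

One bar of 2/4 = 16 thirty-second notes.
In thirty-second notes: dotted crotchet = 12; demisemiquaver = 1; demisemiquaver = 1; crotchet = 8; dotted crotchet = 12; quaver = 4; crotchet = 8; dotted quaver = 6; dotted crotchet = 12.
Altogether 12 + 1 + 1 + 8 + 12 + 4 + 8 + 6 + 12 = 64.
64 ÷ 16 = 4 complete bars with 0 thirty-second notes remaining.

0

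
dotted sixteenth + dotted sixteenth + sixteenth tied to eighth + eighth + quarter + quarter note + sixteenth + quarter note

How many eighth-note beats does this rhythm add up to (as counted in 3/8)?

10.5

One eighth-note beat = 4 thirty-second notes.
Express everything in thirty-second notes: dotted sixteenth = 3; dotted sixteenth = 3; sixteenth tied to eighth (sixteenth + eighth) = 6; eighth = 4; quarter = 8; quarter note = 8; sixteenth = 2; quarter note = 8.
Total: 3 + 3 + 6 + 4 + 8 + 8 + 2 + 8 = 42.
42 ÷ 4 = 10.5 beats.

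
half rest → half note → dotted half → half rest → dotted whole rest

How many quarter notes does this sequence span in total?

15

Convert each value to quarter notes: half rest = 2; half note = 2; dotted half = 3; half rest = 2; dotted whole rest = 6.
Sum: 2 + 2 + 3 + 2 + 6 = 15 quarter notes.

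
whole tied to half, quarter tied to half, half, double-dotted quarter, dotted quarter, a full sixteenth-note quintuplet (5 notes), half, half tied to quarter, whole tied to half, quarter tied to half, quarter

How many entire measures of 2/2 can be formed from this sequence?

One bar of 2/2 = 16 sixteenth notes.
In sixteenth notes: whole tied to half (whole + half) = 24; quarter tied to half (quarter + half) = 12; half = 8; double-dotted quarter = 7; dotted quarter = 6; a full sixteenth-note quintuplet (5 notes) (five quintuplet sixteenths span one quarter) = 4; half = 8; half tied to quarter (half + quarter) = 12; whole tied to half (whole + half) = 24; quarter tied to half (quarter + half) = 12; quarter = 4.
Adding: 24 + 12 + 8 + 7 + 6 + 4 + 8 + 12 + 24 + 12 + 4 = 121.
121 ÷ 16 = 7 complete bars with 9 left over.

7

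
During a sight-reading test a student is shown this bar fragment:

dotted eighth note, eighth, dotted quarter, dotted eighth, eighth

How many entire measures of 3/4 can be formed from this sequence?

1

One bar of 3/4 = 12 sixteenth notes.
Each duration in sixteenth notes: dotted eighth note = 3; eighth = 2; dotted quarter = 6; dotted eighth = 3; eighth = 2.
Altogether 3 + 2 + 6 + 3 + 2 = 16.
16 ÷ 12 = 1 complete bar with 4 left over.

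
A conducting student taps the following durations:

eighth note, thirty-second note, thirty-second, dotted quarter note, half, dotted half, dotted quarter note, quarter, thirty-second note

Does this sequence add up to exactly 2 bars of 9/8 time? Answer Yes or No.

No

One bar of 9/8 = 36 thirty-second notes, so 2 bars = 72.
Express everything in thirty-second notes: eighth note = 4; thirty-second note = 1; thirty-second = 1; dotted quarter note = 12; half = 16; dotted half = 24; dotted quarter note = 12; quarter = 8; thirty-second note = 1.
Adding: 4 + 1 + 1 + 12 + 16 + 24 + 12 + 8 + 1 = 79.
79 exceeds 72, so the answer is No.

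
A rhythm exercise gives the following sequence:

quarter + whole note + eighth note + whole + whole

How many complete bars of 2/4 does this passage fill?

One bar of 2/4 = 4 eighth notes.
Convert each value to eighth notes: quarter = 2; whole note = 8; eighth note = 1; whole = 8; whole = 8.
Adding: 2 + 8 + 1 + 8 + 8 = 27.
27 ÷ 4 = 6 complete bars with 3 left over.

6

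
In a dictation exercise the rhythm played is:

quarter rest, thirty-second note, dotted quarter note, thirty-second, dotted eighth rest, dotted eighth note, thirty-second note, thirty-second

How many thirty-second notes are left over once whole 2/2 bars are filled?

One bar of 2/2 = 32 thirty-second notes.
Convert each value to thirty-second notes: quarter rest = 8; thirty-second note = 1; dotted quarter note = 12; thirty-second = 1; dotted eighth rest = 6; dotted eighth note = 6; thirty-second note = 1; thirty-second = 1.
Sum: 8 + 1 + 12 + 1 + 6 + 6 + 1 + 1 = 36.
36 ÷ 32 = 1 complete bar with 4 thirty-second notes remaining.

4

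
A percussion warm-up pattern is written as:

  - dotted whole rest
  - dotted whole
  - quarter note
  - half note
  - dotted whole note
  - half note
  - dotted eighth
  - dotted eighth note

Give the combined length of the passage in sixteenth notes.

In sixteenth notes: dotted whole rest = 24; dotted whole = 24; quarter note = 4; half note = 8; dotted whole note = 24; half note = 8; dotted eighth = 3; dotted eighth note = 3.
Adding: 24 + 24 + 4 + 8 + 24 + 8 + 3 + 3 = 98 sixteenth notes.

98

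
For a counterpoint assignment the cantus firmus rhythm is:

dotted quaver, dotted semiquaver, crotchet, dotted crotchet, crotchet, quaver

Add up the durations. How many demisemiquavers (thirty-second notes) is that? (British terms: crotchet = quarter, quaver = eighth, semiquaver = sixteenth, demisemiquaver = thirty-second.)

Each duration in thirty-second notes: dotted quaver = 6; dotted semiquaver = 3; crotchet = 8; dotted crotchet = 12; crotchet = 8; quaver = 4.
Sum: 6 + 3 + 8 + 12 + 8 + 4 = 41 thirty-second notes.

41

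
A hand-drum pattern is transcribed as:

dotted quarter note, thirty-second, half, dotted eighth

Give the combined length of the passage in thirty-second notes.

35

In thirty-second notes: dotted quarter note = 12; thirty-second = 1; half = 16; dotted eighth = 6.
Sum: 12 + 1 + 16 + 6 = 35 thirty-second notes.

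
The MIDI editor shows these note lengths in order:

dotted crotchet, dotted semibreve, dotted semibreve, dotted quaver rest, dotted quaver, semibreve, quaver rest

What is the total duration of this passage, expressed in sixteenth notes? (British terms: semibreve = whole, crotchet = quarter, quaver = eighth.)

Working in sixteenth notes: dotted crotchet = 6; dotted semibreve = 24; dotted semibreve = 24; dotted quaver rest = 3; dotted quaver = 3; semibreve = 16; quaver rest = 2.
Altogether 6 + 24 + 24 + 3 + 3 + 16 + 2 = 78 sixteenth notes.

78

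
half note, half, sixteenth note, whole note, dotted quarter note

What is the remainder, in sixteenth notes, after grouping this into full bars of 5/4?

19

One bar of 5/4 = 20 sixteenth notes.
Express everything in sixteenth notes: half note = 8; half = 8; sixteenth note = 1; whole note = 16; dotted quarter note = 6.
Total: 8 + 8 + 1 + 16 + 6 = 39.
39 ÷ 20 = 1 complete bar with 19 sixteenth notes remaining.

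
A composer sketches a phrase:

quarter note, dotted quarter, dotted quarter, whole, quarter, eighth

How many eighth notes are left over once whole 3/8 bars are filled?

One bar of 3/8 = 3 eighth notes.
In eighth notes: quarter note = 2; dotted quarter = 3; dotted quarter = 3; whole = 8; quarter = 2; eighth = 1.
Altogether 2 + 3 + 3 + 8 + 2 + 1 = 19.
19 ÷ 3 = 6 complete bars with 1 eighth note remaining.

1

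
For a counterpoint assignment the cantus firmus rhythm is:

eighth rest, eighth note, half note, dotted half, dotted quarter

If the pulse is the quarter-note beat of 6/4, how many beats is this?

7.5

One quarter-note beat = 2 eighth notes.
Express everything in eighth notes: eighth rest = 1; eighth note = 1; half note = 4; dotted half = 6; dotted quarter = 3.
Adding: 1 + 1 + 4 + 6 + 3 = 15.
15 ÷ 2 = 7.5 beats.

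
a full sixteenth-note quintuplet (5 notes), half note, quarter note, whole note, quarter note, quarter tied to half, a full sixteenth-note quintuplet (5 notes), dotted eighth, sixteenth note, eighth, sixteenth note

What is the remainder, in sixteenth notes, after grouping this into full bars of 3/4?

One bar of 3/4 = 12 sixteenth notes.
Each duration in sixteenth notes: a full sixteenth-note quintuplet (5 notes) (five quintuplet sixteenths span one quarter) = 4; half note = 8; quarter note = 4; whole note = 16; quarter note = 4; quarter tied to half (quarter + half) = 12; a full sixteenth-note quintuplet (5 notes) (five quintuplet sixteenths span one quarter) = 4; dotted eighth = 3; sixteenth note = 1; eighth = 2; sixteenth note = 1.
Adding: 4 + 8 + 4 + 16 + 4 + 12 + 4 + 3 + 1 + 2 + 1 = 59.
59 ÷ 12 = 4 complete bars with 11 sixteenth notes remaining.

11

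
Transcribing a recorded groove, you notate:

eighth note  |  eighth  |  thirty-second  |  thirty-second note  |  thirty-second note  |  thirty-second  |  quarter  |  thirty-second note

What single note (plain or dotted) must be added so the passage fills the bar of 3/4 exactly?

dotted sixteenth note

The bar of 3/4 = 24 thirty-second notes.
In thirty-second notes: eighth note = 4; eighth = 4; thirty-second = 1; thirty-second note = 1; thirty-second note = 1; thirty-second = 1; quarter = 8; thirty-second note = 1.
Altogether 4 + 4 + 1 + 1 + 1 + 1 + 8 + 1 = 21.
Remaining: 24 − 21 = 3 thirty-second notes, which is a dotted sixteenth note.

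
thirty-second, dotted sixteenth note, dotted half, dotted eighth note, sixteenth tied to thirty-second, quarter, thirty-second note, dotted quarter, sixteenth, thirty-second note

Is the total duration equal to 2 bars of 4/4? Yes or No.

One bar of 4/4 = 32 thirty-second notes, so 2 bars = 64.
Express everything in thirty-second notes: thirty-second = 1; dotted sixteenth note = 3; dotted half = 24; dotted eighth note = 6; sixteenth tied to thirty-second (sixteenth + thirty-second) = 3; quarter = 8; thirty-second note = 1; dotted quarter = 12; sixteenth = 2; thirty-second note = 1.
Total: 1 + 3 + 24 + 6 + 3 + 8 + 1 + 12 + 2 + 1 = 61.
61 falls short of 64, so the answer is No.

No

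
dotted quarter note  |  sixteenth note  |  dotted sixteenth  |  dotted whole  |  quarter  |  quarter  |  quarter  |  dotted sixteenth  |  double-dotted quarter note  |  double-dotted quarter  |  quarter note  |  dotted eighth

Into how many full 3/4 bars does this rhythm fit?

5

One bar of 3/4 = 24 thirty-second notes.
Working in thirty-second notes: dotted quarter note = 12; sixteenth note = 2; dotted sixteenth = 3; dotted whole = 48; quarter = 8; quarter = 8; quarter = 8; dotted sixteenth = 3; double-dotted quarter note = 14; double-dotted quarter = 14; quarter note = 8; dotted eighth = 6.
Adding: 12 + 2 + 3 + 48 + 8 + 8 + 8 + 3 + 14 + 14 + 8 + 6 = 134.
134 ÷ 24 = 5 complete bars with 14 left over.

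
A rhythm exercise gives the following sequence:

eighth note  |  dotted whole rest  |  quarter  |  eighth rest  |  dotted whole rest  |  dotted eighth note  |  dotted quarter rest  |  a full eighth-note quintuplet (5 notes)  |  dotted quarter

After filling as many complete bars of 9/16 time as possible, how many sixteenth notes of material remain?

One bar of 9/16 = 9 sixteenth notes.
Each duration in sixteenth notes: eighth note = 2; dotted whole rest = 24; quarter = 4; eighth rest = 2; dotted whole rest = 24; dotted eighth note = 3; dotted quarter rest = 6; a full eighth-note quintuplet (5 notes) (five quintuplet eighths span one half) = 8; dotted quarter = 6.
Total: 2 + 24 + 4 + 2 + 24 + 3 + 6 + 8 + 6 = 79.
79 ÷ 9 = 8 complete bars with 7 sixteenth notes remaining.

7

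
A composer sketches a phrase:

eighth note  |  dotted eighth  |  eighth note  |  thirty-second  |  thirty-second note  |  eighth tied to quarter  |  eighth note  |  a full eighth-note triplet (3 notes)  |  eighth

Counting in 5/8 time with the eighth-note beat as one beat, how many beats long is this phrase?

11

One eighth-note beat = 4 thirty-second notes.
Each duration in thirty-second notes: eighth note = 4; dotted eighth = 6; eighth note = 4; thirty-second = 1; thirty-second note = 1; eighth tied to quarter (eighth + quarter) = 12; eighth note = 4; a full eighth-note triplet (3 notes) (three triplet eighths span one quarter) = 8; eighth = 4.
Total: 4 + 6 + 4 + 1 + 1 + 12 + 4 + 8 + 4 = 44.
44 ÷ 4 = 11 beats.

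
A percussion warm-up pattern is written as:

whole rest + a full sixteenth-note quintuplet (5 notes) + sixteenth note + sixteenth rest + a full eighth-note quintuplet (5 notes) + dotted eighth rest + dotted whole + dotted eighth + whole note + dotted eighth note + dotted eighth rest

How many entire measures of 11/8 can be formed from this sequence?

3

One bar of 11/8 = 22 sixteenth notes.
Convert each value to sixteenth notes: whole rest = 16; a full sixteenth-note quintuplet (5 notes) (five quintuplet sixteenths span one quarter) = 4; sixteenth note = 1; sixteenth rest = 1; a full eighth-note quintuplet (5 notes) (five quintuplet eighths span one half) = 8; dotted eighth rest = 3; dotted whole = 24; dotted eighth = 3; whole note = 16; dotted eighth note = 3; dotted eighth rest = 3.
Sum: 16 + 4 + 1 + 1 + 8 + 3 + 24 + 3 + 16 + 3 + 3 = 82.
82 ÷ 22 = 3 complete bars with 16 left over.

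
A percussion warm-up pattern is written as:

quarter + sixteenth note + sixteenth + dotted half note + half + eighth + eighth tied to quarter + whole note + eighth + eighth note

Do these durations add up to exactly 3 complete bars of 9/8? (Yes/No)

One bar of 9/8 = 18 sixteenth notes, so 3 bars = 54.
Working in sixteenth notes: quarter = 4; sixteenth note = 1; sixteenth = 1; dotted half note = 12; half = 8; eighth = 2; eighth tied to quarter (eighth + quarter) = 6; whole note = 16; eighth = 2; eighth note = 2.
Adding: 4 + 1 + 1 + 12 + 8 + 2 + 6 + 16 + 2 + 2 = 54.
54 equals 54, so the answer is Yes.

Yes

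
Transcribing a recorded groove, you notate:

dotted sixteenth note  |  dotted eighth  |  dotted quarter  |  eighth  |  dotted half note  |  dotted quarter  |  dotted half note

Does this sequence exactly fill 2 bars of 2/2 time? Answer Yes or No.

One bar of 2/2 = 32 thirty-second notes, so 2 bars = 64.
Each duration in thirty-second notes: dotted sixteenth note = 3; dotted eighth = 6; dotted quarter = 12; eighth = 4; dotted half note = 24; dotted quarter = 12; dotted half note = 24.
Adding: 3 + 6 + 12 + 4 + 24 + 12 + 24 = 85.
85 exceeds 64, so the answer is No.

No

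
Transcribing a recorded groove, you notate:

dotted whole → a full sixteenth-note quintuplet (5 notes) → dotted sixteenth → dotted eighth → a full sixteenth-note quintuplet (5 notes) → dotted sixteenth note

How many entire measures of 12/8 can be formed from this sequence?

One bar of 12/8 = 48 thirty-second notes.
In thirty-second notes: dotted whole = 48; a full sixteenth-note quintuplet (5 notes) (five quintuplet sixteenths span one quarter) = 8; dotted sixteenth = 3; dotted eighth = 6; a full sixteenth-note quintuplet (5 notes) (five quintuplet sixteenths span one quarter) = 8; dotted sixteenth note = 3.
Adding: 48 + 8 + 3 + 6 + 8 + 3 = 76.
76 ÷ 48 = 1 complete bar with 28 left over.

1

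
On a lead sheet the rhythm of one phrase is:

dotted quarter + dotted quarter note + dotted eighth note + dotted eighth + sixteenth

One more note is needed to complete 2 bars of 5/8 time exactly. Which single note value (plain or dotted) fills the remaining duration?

2 bars of 5/8 = 20 sixteenth notes.
Working in sixteenth notes: dotted quarter = 6; dotted quarter note = 6; dotted eighth note = 3; dotted eighth = 3; sixteenth = 1.
Altogether 6 + 6 + 3 + 3 + 1 = 19.
Remaining: 20 − 19 = 1 sixteenth note, which is a sixteenth note.

sixteenth note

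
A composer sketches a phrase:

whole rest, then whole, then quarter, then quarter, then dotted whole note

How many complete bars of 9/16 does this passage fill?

One bar of 9/16 = 9 sixteenth notes.
Express everything in sixteenth notes: whole rest = 16; whole = 16; quarter = 4; quarter = 4; dotted whole note = 24.
Adding: 16 + 16 + 4 + 4 + 24 = 64.
64 ÷ 9 = 7 complete bars with 1 left over.

7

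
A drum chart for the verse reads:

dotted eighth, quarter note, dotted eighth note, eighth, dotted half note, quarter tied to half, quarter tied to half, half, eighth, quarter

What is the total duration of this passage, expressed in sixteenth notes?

62

Convert each value to sixteenth notes: dotted eighth = 3; quarter note = 4; dotted eighth note = 3; eighth = 2; dotted half note = 12; quarter tied to half (quarter + half) = 12; quarter tied to half (quarter + half) = 12; half = 8; eighth = 2; quarter = 4.
Altogether 3 + 4 + 3 + 2 + 12 + 12 + 12 + 8 + 2 + 4 = 62 sixteenth notes.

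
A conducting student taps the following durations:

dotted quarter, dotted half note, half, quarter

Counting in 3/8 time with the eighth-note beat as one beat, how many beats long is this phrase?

One eighth-note beat = 2 sixteenth notes.
Express everything in sixteenth notes: dotted quarter = 6; dotted half note = 12; half = 8; quarter = 4.
Altogether 6 + 12 + 8 + 4 = 30.
30 ÷ 2 = 15 beats.

15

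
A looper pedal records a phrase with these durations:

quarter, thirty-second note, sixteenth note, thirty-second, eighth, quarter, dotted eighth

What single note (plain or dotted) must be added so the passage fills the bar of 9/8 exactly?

dotted eighth note

The bar of 9/8 = 36 thirty-second notes.
Convert each value to thirty-second notes: quarter = 8; thirty-second note = 1; sixteenth note = 2; thirty-second = 1; eighth = 4; quarter = 8; dotted eighth = 6.
Adding: 8 + 1 + 2 + 1 + 4 + 8 + 6 = 30.
Remaining: 36 − 30 = 6 thirty-second notes, which is a dotted eighth note.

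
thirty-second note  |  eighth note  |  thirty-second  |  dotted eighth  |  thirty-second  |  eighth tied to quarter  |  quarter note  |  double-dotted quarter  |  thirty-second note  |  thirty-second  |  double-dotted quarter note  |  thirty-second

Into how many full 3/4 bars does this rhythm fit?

One bar of 3/4 = 24 thirty-second notes.
Convert each value to thirty-second notes: thirty-second note = 1; eighth note = 4; thirty-second = 1; dotted eighth = 6; thirty-second = 1; eighth tied to quarter (eighth + quarter) = 12; quarter note = 8; double-dotted quarter = 14; thirty-second note = 1; thirty-second = 1; double-dotted quarter note = 14; thirty-second = 1.
Total: 1 + 4 + 1 + 6 + 1 + 12 + 8 + 14 + 1 + 1 + 14 + 1 = 64.
64 ÷ 24 = 2 complete bars with 16 left over.

2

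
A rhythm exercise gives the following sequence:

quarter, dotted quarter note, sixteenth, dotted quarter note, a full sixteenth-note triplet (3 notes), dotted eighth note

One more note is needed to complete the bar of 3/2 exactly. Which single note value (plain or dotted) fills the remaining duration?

The bar of 3/2 = 24 sixteenth notes.
Working in sixteenth notes: quarter = 4; dotted quarter note = 6; sixteenth = 1; dotted quarter note = 6; a full sixteenth-note triplet (3 notes) (three triplet sixteenths span one eighth) = 2; dotted eighth note = 3.
Sum: 4 + 6 + 1 + 6 + 2 + 3 = 22.
Remaining: 24 − 22 = 2 sixteenth notes, which is a eighth note.

eighth note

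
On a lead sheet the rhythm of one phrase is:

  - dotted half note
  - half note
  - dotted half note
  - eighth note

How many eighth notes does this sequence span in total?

In eighth notes: dotted half note = 6; half note = 4; dotted half note = 6; eighth note = 1.
Total: 6 + 4 + 6 + 1 = 17 eighth notes.

17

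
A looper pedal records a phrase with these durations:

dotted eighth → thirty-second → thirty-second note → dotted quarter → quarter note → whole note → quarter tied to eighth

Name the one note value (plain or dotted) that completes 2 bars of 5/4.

quarter note

2 bars of 5/4 = 80 thirty-second notes.
Express everything in thirty-second notes: dotted eighth = 6; thirty-second = 1; thirty-second note = 1; dotted quarter = 12; quarter note = 8; whole note = 32; quarter tied to eighth (quarter + eighth) = 12.
Sum: 6 + 1 + 1 + 12 + 8 + 32 + 12 = 72.
Remaining: 80 − 72 = 8 thirty-second notes, which is a quarter note.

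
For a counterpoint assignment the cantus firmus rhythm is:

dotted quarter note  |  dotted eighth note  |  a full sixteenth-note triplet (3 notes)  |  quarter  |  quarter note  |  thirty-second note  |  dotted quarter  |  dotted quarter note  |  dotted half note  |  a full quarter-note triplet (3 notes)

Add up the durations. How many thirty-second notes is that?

Working in thirty-second notes: dotted quarter note = 12; dotted eighth note = 6; a full sixteenth-note triplet (3 notes) (three triplet sixteenths span one eighth) = 4; quarter = 8; quarter note = 8; thirty-second note = 1; dotted quarter = 12; dotted quarter note = 12; dotted half note = 24; a full quarter-note triplet (3 notes) (three triplet quarters span one half) = 16.
Altogether 12 + 6 + 4 + 8 + 8 + 1 + 12 + 12 + 24 + 16 = 103 thirty-second notes.

103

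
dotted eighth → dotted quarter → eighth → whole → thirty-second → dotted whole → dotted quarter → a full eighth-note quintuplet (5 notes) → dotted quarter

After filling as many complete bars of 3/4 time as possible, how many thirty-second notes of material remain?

23

One bar of 3/4 = 24 thirty-second notes.
In thirty-second notes: dotted eighth = 6; dotted quarter = 12; eighth = 4; whole = 32; thirty-second = 1; dotted whole = 48; dotted quarter = 12; a full eighth-note quintuplet (5 notes) (five quintuplet eighths span one half) = 16; dotted quarter = 12.
Total: 6 + 12 + 4 + 32 + 1 + 48 + 12 + 16 + 12 = 143.
143 ÷ 24 = 5 complete bars with 23 thirty-second notes remaining.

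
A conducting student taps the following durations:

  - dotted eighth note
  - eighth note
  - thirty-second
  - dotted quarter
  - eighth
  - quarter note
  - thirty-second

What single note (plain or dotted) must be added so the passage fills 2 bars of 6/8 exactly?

2 bars of 6/8 = 48 thirty-second notes.
Working in thirty-second notes: dotted eighth note = 6; eighth note = 4; thirty-second = 1; dotted quarter = 12; eighth = 4; quarter note = 8; thirty-second = 1.
Sum: 6 + 4 + 1 + 12 + 4 + 8 + 1 = 36.
Remaining: 48 − 36 = 12 thirty-second notes, which is a dotted quarter note.

dotted quarter note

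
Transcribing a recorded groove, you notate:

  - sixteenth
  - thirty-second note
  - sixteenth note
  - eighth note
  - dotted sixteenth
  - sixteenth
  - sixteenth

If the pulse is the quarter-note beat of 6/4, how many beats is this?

2

One quarter-note beat = 8 thirty-second notes.
In thirty-second notes: sixteenth = 2; thirty-second note = 1; sixteenth note = 2; eighth note = 4; dotted sixteenth = 3; sixteenth = 2; sixteenth = 2.
Adding: 2 + 1 + 2 + 4 + 3 + 2 + 2 = 16.
16 ÷ 8 = 2 beats.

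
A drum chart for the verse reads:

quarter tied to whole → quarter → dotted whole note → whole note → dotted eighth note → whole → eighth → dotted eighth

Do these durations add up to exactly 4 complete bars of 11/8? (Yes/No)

Yes

One bar of 11/8 = 22 sixteenth notes, so 4 bars = 88.
Convert each value to sixteenth notes: quarter tied to whole (quarter + whole) = 20; quarter = 4; dotted whole note = 24; whole note = 16; dotted eighth note = 3; whole = 16; eighth = 2; dotted eighth = 3.
Altogether 20 + 4 + 24 + 16 + 3 + 16 + 2 + 3 = 88.
88 equals 88, so the answer is Yes.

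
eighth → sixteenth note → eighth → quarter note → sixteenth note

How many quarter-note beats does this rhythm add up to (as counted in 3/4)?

2.5

One quarter-note beat = 4 sixteenth notes.
Each duration in sixteenth notes: eighth = 2; sixteenth note = 1; eighth = 2; quarter note = 4; sixteenth note = 1.
Adding: 2 + 1 + 2 + 4 + 1 = 10.
10 ÷ 4 = 2.5 beats.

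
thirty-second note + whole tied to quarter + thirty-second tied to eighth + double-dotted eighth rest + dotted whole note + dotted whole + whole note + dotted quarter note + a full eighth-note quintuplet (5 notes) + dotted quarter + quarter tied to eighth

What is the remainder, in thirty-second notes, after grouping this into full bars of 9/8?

17

One bar of 9/8 = 36 thirty-second notes.
Convert each value to thirty-second notes: thirty-second note = 1; whole tied to quarter (whole + quarter) = 40; thirty-second tied to eighth (thirty-second + eighth) = 5; double-dotted eighth rest = 7; dotted whole note = 48; dotted whole = 48; whole note = 32; dotted quarter note = 12; a full eighth-note quintuplet (5 notes) (five quintuplet eighths span one half) = 16; dotted quarter = 12; quarter tied to eighth (quarter + eighth) = 12.
Adding: 1 + 40 + 5 + 7 + 48 + 48 + 32 + 12 + 16 + 12 + 12 = 233.
233 ÷ 36 = 6 complete bars with 17 thirty-second notes remaining.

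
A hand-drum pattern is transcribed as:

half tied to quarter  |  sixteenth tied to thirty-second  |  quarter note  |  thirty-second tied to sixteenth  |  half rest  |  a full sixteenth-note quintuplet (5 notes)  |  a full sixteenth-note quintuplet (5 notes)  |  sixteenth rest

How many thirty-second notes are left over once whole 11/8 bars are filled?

One bar of 11/8 = 44 thirty-second notes.
Express everything in thirty-second notes: half tied to quarter (half + quarter) = 24; sixteenth tied to thirty-second (sixteenth + thirty-second) = 3; quarter note = 8; thirty-second tied to sixteenth (thirty-second + sixteenth) = 3; half rest = 16; a full sixteenth-note quintuplet (5 notes) (five quintuplet sixteenths span one quarter) = 8; a full sixteenth-note quintuplet (5 notes) (five quintuplet sixteenths span one quarter) = 8; sixteenth rest = 2.
Sum: 24 + 3 + 8 + 3 + 16 + 8 + 8 + 2 = 72.
72 ÷ 44 = 1 complete bar with 28 thirty-second notes remaining.

28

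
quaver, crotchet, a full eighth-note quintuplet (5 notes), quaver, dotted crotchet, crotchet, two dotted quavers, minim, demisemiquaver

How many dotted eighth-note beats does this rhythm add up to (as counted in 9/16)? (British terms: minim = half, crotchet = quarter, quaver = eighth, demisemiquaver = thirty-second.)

One dotted eighth-note beat = 6 thirty-second notes.
Convert each value to thirty-second notes: quaver = 4; crotchet = 8; a full eighth-note quintuplet (5 notes) (five quintuplet eighths span one half) = 16; quaver = 4; dotted crotchet = 12; crotchet = 8; dotted quaver = 6; dotted quaver = 6; minim = 16; demisemiquaver = 1.
Altogether 4 + 8 + 16 + 4 + 12 + 8 + 6 + 6 + 16 + 1 = 81.
81 ÷ 6 = 13.5 beats.

13.5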